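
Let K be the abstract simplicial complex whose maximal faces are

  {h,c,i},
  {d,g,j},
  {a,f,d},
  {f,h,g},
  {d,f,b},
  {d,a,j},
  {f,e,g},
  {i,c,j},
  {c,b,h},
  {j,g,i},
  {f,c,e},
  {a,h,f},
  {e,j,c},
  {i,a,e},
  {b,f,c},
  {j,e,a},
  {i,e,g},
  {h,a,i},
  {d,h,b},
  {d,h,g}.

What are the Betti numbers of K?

b_0 = 1, b_1 = 1, b_2 = 0.

Fix the vertex order a < b < c < d < e < f < g < h < i < j and write every simplex with vertices in increasing order. Then dim K = 2 and the simplices of K are:

  0-simplices (10): a, b, c, d, e, f, g, h, i, j
  1-simplices (30): ad, ae, af, ah, ai, aj, bc, bd, bf, bh, ce, cf, ch, ci, cj, df, dg, dh, dj, ef, eg, ei, ej, fg, fh, gh, gi, gj, hi, ij
  2-simplices (20): adf, adj, aei, aej, afh, ahi, bcf, bch, bdf, bdh, cef, cej, chi, cij, dgh, dgj, efg, egi, fgh, gij

Hence C_0 ≅ Z^10, C_1 ≅ Z^30, C_2 ≅ Z^20.

The boundary map ∂_1: C_1 → C_0 is given by ∂[p,q] = [q] − [p].
This gives a 10×30 integer matrix of rank 9; reducing to Smith normal form yields diagonal entries (1,1,1,1,1,1,1,1,1).

Boundary ∂_2: C_2 → C_1 acts by ∂[p,q,r] = [q,r] − [p,r] + [p,q]. For instance
  ∂bcf = cf − bf + bc,
  ∂aej = ej − aj + ae.
This gives a 30×20 integer matrix of rank 20; reducing to Smith normal form yields diagonal entries (1,1,1,1,1,1,1,1,1,1,1,1,1,1,1,1,1,1,1,2).

Reading off H_k = ker ∂_k / im ∂_{k+1}:

  H_0: rank C_0 − rank ∂_1 = 10 − 9 = 1, and the invariant factors of ∂_1 are all 1, so H_0 = Z.
  H_1: rank ker ∂_1 − rank ∂_2 = (30 − 9) − 20 = 1, and ∂_2 has invariant factor 2 > 1, so H_1 = Z ⊕ Z/2Z.
  H_2: rank ker ∂_2 − rank ∂_3 = (20 − 20) − 0 = 0, and there is no ∂_3, so H_2 = 0.

(K is a triangulation of the Klein bottle.)

Hence the Betti numbers are b_0 = 1, b_1 = 1, b_2 = 0.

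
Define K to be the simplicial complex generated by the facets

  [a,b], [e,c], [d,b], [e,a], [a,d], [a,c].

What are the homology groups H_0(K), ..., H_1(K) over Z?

Fix the vertex order a < b < c < d < e and write every simplex with vertices in increasing order. Then dim K = 1 and the simplices of K are:

  0-simplices (5): a, b, c, d, e
  1-simplices (6): ab, ac, ad, ae, bd, ce

so the chain groups are C_0 ≅ Z^5, C_1 ≅ Z^6.

Boundary ∂_1: C_1 → C_0 is given by ∂[p,q] = [q] − [p]. For instance
  ∂ae = e − a.
This gives a 5×6 integer matrix of rank 4; reducing to Smith normal form yields diagonal entries (1,1,1,1).

Reading off H_k = ker ∂_k / im ∂_{k+1}:

  H_0: rank C_0 − rank ∂_1 = 5 − 4 = 1, and the invariant factors of ∂_1 are all 1, so H_0 ≅ Z.
  H_1: rank ker ∂_1 − rank ∂_2 = (6 − 4) − 0 = 2, and there is no ∂_2, so H_1 ≅ Z^2.

As a check, the Euler characteristic is 5 − 6 = -1, which agrees with 1 − 2 = -1.

H_0 ≅ Z,  H_1 ≅ Z^2.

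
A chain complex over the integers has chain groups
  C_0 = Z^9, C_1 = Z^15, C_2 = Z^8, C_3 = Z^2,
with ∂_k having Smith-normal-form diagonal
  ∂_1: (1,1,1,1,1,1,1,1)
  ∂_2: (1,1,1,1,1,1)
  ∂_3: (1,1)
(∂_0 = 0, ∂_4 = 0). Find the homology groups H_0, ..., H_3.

H_0: b_0 = 9 − 0 − 8 = 1; torsion from ∂_1 factors > 1: none. So H_0 ≅ Z.
H_1: b_1 = 15 − 8 − 6 = 1; torsion from ∂_2 factors > 1: none. So H_1 ≅ Z.
H_2: b_2 = 8 − 6 − 2 = 0; torsion from ∂_3 factors > 1: none. So H_2 ≅ 0.
H_3: b_3 = 2 − 2 − 0 = 0; torsion from ∂_4 factors > 1: none. So H_3 ≅ 0.

H_0 ≅ Z,  H_1 ≅ Z,  H_2 = 0,  H_3 = 0.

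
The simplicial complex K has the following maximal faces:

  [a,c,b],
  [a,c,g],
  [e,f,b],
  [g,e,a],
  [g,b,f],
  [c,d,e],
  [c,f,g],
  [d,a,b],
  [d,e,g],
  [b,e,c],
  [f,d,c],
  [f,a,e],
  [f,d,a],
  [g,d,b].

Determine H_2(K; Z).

H_2 ≅ Z.

We work with the vertex ordering a < b < c < d < e < f < g. The simplices of K, each written with vertices in increasing order, are:

  0-simplices (7): a, b, c, d, e, f, g
  1-simplices (21): ab, ac, ad, ae, af, ag, bc, bd, be, bf, bg, cd, ce, cf, cg, de, df, dg, ef, eg, fg
  2-simplices (14): abc, abd, acg, adf, aef, aeg, bce, bdg, bef, bfg, cde, cdf, cfg, deg

giving chain groups C_0 ≅ Z^7, C_1 ≅ Z^21, C_2 ≅ Z^14.

∂_1: C_1 → C_0 is given by ∂[p,q] = [q] − [p].
The 7×21 boundary matrix has rank 6 and Smith normal form diag(1,1,1,1,1,1).

∂_2: C_2 → C_1 sends each 2-simplex [p,q,r] to [q,r] − [p,r] + [p,q]. For instance
  ∂acg = cg − ag + ac,
  ∂abd = bd − ad + ab.
This gives a 21×14 integer matrix of rank 13; reducing to Smith normal form yields diagonal entries (1,1,1,1,1,1,1,1,1,1,1,1,1).

From H_k ≅ ker(∂_k) / im(∂_{k+1}) we obtain:

  H_2: rank ker ∂_2 − rank ∂_3 = (14 − 13) − 0 = 1, and there is no ∂_3, so H_2 ≅ Z.

(K is a triangulation of the torus T^2.)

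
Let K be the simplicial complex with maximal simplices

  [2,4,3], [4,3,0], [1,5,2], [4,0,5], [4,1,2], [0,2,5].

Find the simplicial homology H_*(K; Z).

H_0 = Z,  H_1 = Z,  H_2 = 0.

K has 6 vertices, 12 edges, 6 triangles.
rank ∂_0 = 0, rank ∂_1 = 5 ⇒ b_0 = 6 − 0 − 5 = 1; all invariant factors of ∂_1 are 1 so no torsion. So H_0 ≅ Z.
rank ∂_1 = 5, rank ∂_2 = 6 ⇒ b_1 = 12 − 5 − 6 = 1; all invariant factors of ∂_2 are 1 so no torsion. So H_1 ≅ Z.
rank ∂_2 = 6, rank ∂_3 = 0 ⇒ b_2 = 6 − 6 − 0 = 0. So H_2 ≅ 0.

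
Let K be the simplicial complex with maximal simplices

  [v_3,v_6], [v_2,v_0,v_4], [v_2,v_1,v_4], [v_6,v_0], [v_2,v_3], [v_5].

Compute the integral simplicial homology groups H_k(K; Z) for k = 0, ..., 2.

We work with the vertex ordering v_0 < v_1 < v_2 < v_3 < v_4 < v_5 < v_6. The simplices of K, each written with vertices in increasing order, are:

  0-simplices (7): [v_0], [v_1], [v_2], [v_3], [v_4], [v_5], [v_6]
  1-simplices (8): [v_0,v_2], [v_0,v_4], [v_0,v_6], [v_1,v_2], [v_1,v_4], [v_2,v_3], [v_2,v_4], [v_3,v_6]
  2-simplices (2): [v_0,v_2,v_4], [v_1,v_2,v_4]

giving chain groups C_0 ≅ Z^7, C_1 ≅ Z^8, C_2 ≅ Z^2.

Boundary ∂_1: C_1 → C_0 sends each edge [p,q] (with p < q) to q − p. For instance
  ∂[v_1,v_2] = [v_2] − [v_1].
As a 7×8 matrix over Z this has rank 5, with invariant factors (1,1,1,1,1).

The boundary map ∂_2: C_2 → C_1 sends each 2-simplex [p,q,r] to [q,r] − [p,r] + [p,q]. For instance
  ∂[v_1,v_2,v_4] = [v_2,v_4] − [v_1,v_4] + [v_1,v_2],
  ∂[v_0,v_2,v_4] = [v_2,v_4] − [v_0,v_4] + [v_0,v_2].
This gives a 8×2 integer matrix of rank 2; reducing to Smith normal form yields diagonal entries (1,1).

Now H_k = ker ∂_k / im ∂_{k+1}, so:

  H_0: rank C_0 − rank ∂_1 = 7 − 5 = 2, and the invariant factors of ∂_1 are all 1, so H_0 = Z^2.
  H_1: rank ker ∂_1 − rank ∂_2 = (8 − 5) − 2 = 1, and the invariant factors of ∂_2 are all 1, so H_1 = Z.
  H_2: rank ker ∂_2 − rank ∂_3 = (2 − 2) − 0 = 0, and there is no ∂_3, so H_2 = 0.

H_0 ≅ Z^2,  H_1 ≅ Z,  H_2 = 0.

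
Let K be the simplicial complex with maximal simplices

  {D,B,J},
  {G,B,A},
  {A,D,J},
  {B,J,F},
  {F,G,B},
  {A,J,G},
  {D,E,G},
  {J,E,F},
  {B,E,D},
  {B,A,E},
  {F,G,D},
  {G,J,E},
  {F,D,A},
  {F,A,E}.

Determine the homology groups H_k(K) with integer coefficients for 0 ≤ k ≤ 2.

H_0 = Z,  H_1 = Z^2,  H_2 = Z.

Fix the vertex order A < B < D < E < F < G < J and write every simplex with vertices in increasing order. Then dim K = 2 and the simplices of K are:

  0-simplices (7): A, B, D, E, F, G, J
  1-simplices (21): AB, AD, AE, AF, AG, AJ, BD, BE, BF, BG, BJ, DE, DF, DG, DJ, EF, EG, EJ, FG, FJ, GJ
  2-simplices (14): ABE, ABG, ADF, ADJ, AEF, AGJ, BDE, BDJ, BFG, BFJ, DEG, DFG, EFJ, EGJ

giving chain groups C_0 ≅ Z^7, C_1 ≅ Z^21, C_2 ≅ Z^14.

The boundary map ∂_1: C_1 → C_0 is given by ∂[p,q] = [q] − [p]. For instance
  ∂AD = D − A.
This gives a 7×21 integer matrix of rank 6; reducing to Smith normal form yields diagonal entries (1,1,1,1,1,1).

The boundary map ∂_2: C_2 → C_1 sends each 2-simplex [p,q,r] to [q,r] − [p,r] + [p,q]. For instance
  ∂BFJ = FJ − BJ + BF,
  ∂DFG = FG − DG + DF.
The 21×14 boundary matrix has rank 13 and Smith normal form diag(1,1,1,1,1,1,1,1,1,1,1,1,1).

Reading off H_k = ker ∂_k / im ∂_{k+1}:

  H_0: rank C_0 − rank ∂_1 = 7 − 6 = 1, and the invariant factors of ∂_1 are all 1, so H_0 ≅ Z.
  H_1: rank ker ∂_1 − rank ∂_2 = (21 − 6) − 13 = 2, and the invariant factors of ∂_2 are all 1, so H_1 ≅ Z^2.
  H_2: rank ker ∂_2 − rank ∂_3 = (14 − 13) − 0 = 1, and there is no ∂_3, so H_2 ≅ Z.

(K is a triangulation of the torus T^2.)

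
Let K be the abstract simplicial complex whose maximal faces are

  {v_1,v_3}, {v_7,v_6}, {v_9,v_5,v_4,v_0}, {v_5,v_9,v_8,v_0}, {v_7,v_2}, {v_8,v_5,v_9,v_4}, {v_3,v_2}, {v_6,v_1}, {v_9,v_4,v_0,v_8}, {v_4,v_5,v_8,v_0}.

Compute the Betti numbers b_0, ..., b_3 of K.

Take the total order v_0 < v_1 < v_2 < v_3 < v_4 < v_5 < v_6 < v_7 < v_8 < v_9 on the vertex set. Then K (dimension 3) consists of the simplices:

  0-simplices (10): [v_0], [v_1], [v_2], [v_3], [v_4], [v_5], [v_6], [v_7], [v_8], [v_9]
  1-simplices (15): (15 of them)
  2-simplices (10): [v_0,v_4,v_5], [v_0,v_4,v_8], [v_0,v_4,v_9], [v_0,v_5,v_8], [v_0,v_5,v_9], [v_0,v_8,v_9], [v_4,v_5,v_8], [v_4,v_5,v_9], [v_4,v_8,v_9], [v_5,v_8,v_9]
  3-simplices (5): [v_0,v_4,v_5,v_8], [v_0,v_4,v_5,v_9], [v_0,v_4,v_8,v_9], [v_0,v_5,v_8,v_9], [v_4,v_5,v_8,v_9]

so the chain groups are C_0 ≅ Z^10, C_1 ≅ Z^15, C_2 ≅ Z^10, C_3 ≅ Z^5.

∂_1: C_1 → C_0 is given by ∂[p,q] = [q] − [p]. For instance
  ∂[v_0,v_5] = [v_5] − [v_0].
This gives a 10×15 integer matrix of rank 8; reducing to Smith normal form yields diagonal entries (1,1,1,1,1,1,1,1).

The boundary map ∂_2: C_2 → C_1 sends each 2-simplex [p,q,r] to [q,r] − [p,r] + [p,q]. For instance
  ∂[v_5,v_8,v_9] = [v_8,v_9] − [v_5,v_9] + [v_5,v_8],
  ∂[v_0,v_4,v_9] = [v_4,v_9] − [v_0,v_9] + [v_0,v_4].
The resulting 15×10 matrix has rank 6, and its Smith normal form has invariant factors (1,1,1,1,1,1).

Boundary ∂_3: C_3 → C_2 sends each 3-simplex σ to the alternating sum Σ_i (−1)^i (σ with its i-th vertex removed). For instance
  ∂[v_0,v_4,v_5,v_8] = [v_4,v_5,v_8] − [v_0,v_5,v_8] + [v_0,v_4,v_8] − [v_0,v_4,v_5],
  ∂[v_0,v_5,v_8,v_9] = [v_5,v_8,v_9] − [v_0,v_8,v_9] + [v_0,v_5,v_9] − [v_0,v_5,v_8].
This gives a 10×5 integer matrix of rank 4; reducing to Smith normal form yields diagonal entries (1,1,1,1).

From H_k ≅ ker(∂_k) / im(∂_{k+1}) we obtain:

  H_0: rank C_0 − rank ∂_1 = 10 − 8 = 2, and the invariant factors of ∂_1 are all 1, so H_0 = Z^2.
  H_1: rank ker ∂_1 − rank ∂_2 = (15 − 8) − 6 = 1, and the invariant factors of ∂_2 are all 1, so H_1 = Z.
  H_2: rank ker ∂_2 − rank ∂_3 = (10 − 6) − 4 = 0, and the invariant factors of ∂_3 are all 1, so H_2 = 0.
  H_3: rank ker ∂_3 − rank ∂_4 = (5 − 4) − 0 = 1, and there is no ∂_4, so H_3 = Z.

As a check, the Euler characteristic is 10 − 15 + 10 − 5 = 0, which agrees with 2 − 1 + 0 − 1 = 0.

Hence the Betti numbers are b_0 = 2, b_1 = 1, b_2 = 0, b_3 = 1.

b_0 = 2, b_1 = 1, b_2 = 0, b_3 = 1.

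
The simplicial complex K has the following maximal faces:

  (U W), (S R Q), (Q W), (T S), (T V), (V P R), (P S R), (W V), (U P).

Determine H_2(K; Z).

H_2 ≅ 0.

K has 8 vertices, 13 edges, 3 triangles.
rank ∂_2 = 3, rank ∂_3 = 0 ⇒ b_2 = 3 − 3 − 0 = 0. So H_2 ≅ 0.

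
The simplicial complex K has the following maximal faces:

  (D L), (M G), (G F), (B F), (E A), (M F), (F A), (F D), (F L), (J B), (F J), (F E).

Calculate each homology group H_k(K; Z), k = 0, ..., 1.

H_0 = Z,  H_1 = Z^4.

K has 9 vertices, 12 edges.
rank ∂_0 = 0, rank ∂_1 = 8 ⇒ b_0 = 9 − 0 − 8 = 1; all invariant factors of ∂_1 are 1 so no torsion. So H_0 ≅ Z.
rank ∂_1 = 8, rank ∂_2 = 0 ⇒ b_1 = 12 − 8 − 0 = 4. So H_1 ≅ Z^4.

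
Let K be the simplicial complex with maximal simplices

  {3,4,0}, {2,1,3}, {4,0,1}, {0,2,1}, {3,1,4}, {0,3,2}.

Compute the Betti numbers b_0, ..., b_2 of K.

b_0 = 1, b_1 = 0, b_2 = 1.

Order the vertices as 0 < 1 < 2 < 3 < 4. Listing each simplex with vertices in this order, K has dimension 2 with simplices:

  0-simplices (5): [0], [1], [2], [3], [4]
  1-simplices (9): [0,1], [0,2], [0,3], [0,4], [1,2], [1,3], [1,4], [2,3], [3,4]
  2-simplices (6): [0,1,2], [0,1,4], [0,2,3], [0,3,4], [1,2,3], [1,3,4]

Hence C_0 ≅ Z^5, C_1 ≅ Z^9, C_2 ≅ Z^6.

The boundary map ∂_1: C_1 → C_0 sends each edge [p,q] (with p < q) to q − p. For instance
  ∂[2,3] = [3] − [2].
This gives a 5×9 integer matrix of rank 4; reducing to Smith normal form yields diagonal entries (1,1,1,1).

The boundary map ∂_2: C_2 → C_1 sends each 2-simplex [p,q,r] to [q,r] − [p,r] + [p,q]. For instance
  ∂[0,1,2] = [1,2] − [0,2] + [0,1],
  ∂[0,2,3] = [2,3] − [0,3] + [0,2].
As a 9×6 matrix over Z this has rank 5, with invariant factors (1,1,1,1,1).

From H_k ≅ ker(∂_k) / im(∂_{k+1}) we obtain:

  H_0: rank C_0 − rank ∂_1 = 5 − 4 = 1, and the invariant factors of ∂_1 are all 1, so H_0 ≅ Z.
  H_1: rank ker ∂_1 − rank ∂_2 = (9 − 4) − 5 = 0, and the invariant factors of ∂_2 are all 1, so H_1 ≅ 0.
  H_2: rank ker ∂_2 − rank ∂_3 = (6 − 5) − 0 = 1, and there is no ∂_3, so H_2 ≅ Z.

Hence the Betti numbers are b_0 = 1, b_1 = 0, b_2 = 1.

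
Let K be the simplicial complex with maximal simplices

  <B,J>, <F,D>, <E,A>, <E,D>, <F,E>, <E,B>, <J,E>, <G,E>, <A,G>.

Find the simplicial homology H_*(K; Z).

Take the total order A < B < D < E < F < G < J on the vertex set. Then K (dimension 1) consists of the simplices:

  0-simplices (7): A, B, D, E, F, G, J
  1-simplices (9): AE, AG, BE, BJ, DE, DF, EF, EG, EJ

giving chain groups C_0 ≅ Z^7, C_1 ≅ Z^9.

The boundary map ∂_1: C_1 → C_0 maps an edge to its endpoints' difference, ∂[p,q] = q − p.
This gives a 7×9 integer matrix of rank 6; reducing to Smith normal form yields diagonal entries (1,1,1,1,1,1).

Now H_k = ker ∂_k / im ∂_{k+1}, so:

  H_0: rank C_0 − rank ∂_1 = 7 − 6 = 1, and the invariant factors of ∂_1 are all 1, so H_0 = Z.
  H_1: rank ker ∂_1 − rank ∂_2 = (9 − 6) − 0 = 3, and there is no ∂_2, so H_1 = Z^3.

As a check, the Euler characteristic is 7 − 9 = -2, which agrees with 1 − 3 = -2.

H_0 = Z,  H_1 = Z^3.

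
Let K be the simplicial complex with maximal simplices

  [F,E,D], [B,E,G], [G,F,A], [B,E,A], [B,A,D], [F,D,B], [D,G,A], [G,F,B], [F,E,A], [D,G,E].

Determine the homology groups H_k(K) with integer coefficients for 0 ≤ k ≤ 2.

H_0 = Z,  H_1 = Z_2,  H_2 = 0.

Fix the vertex order A < B < D < E < F < G and write every simplex with vertices in increasing order. Then dim K = 2 and the simplices of K are:

  0-simplices (6): A, B, D, E, F, G
  1-simplices (15): AB, AD, AE, AF, AG, BD, BE, BF, BG, DE, DF, DG, EF, EG, FG
  2-simplices (10): ABD, ABE, ADG, AEF, AFG, BDF, BEG, BFG, DEF, DEG

giving chain groups C_0 ≅ Z^6, C_1 ≅ Z^15, C_2 ≅ Z^10.

∂_1: C_1 → C_0 is given by ∂[p,q] = [q] − [p]. For instance
  ∂AE = E − A.
As a 6×15 matrix over Z this has rank 5, with invariant factors (1,1,1,1,1).

∂_2: C_2 → C_1 sends each 2-simplex [p,q,r] to [q,r] − [p,r] + [p,q]. For instance
  ∂AFG = FG − AG + AF,
  ∂ADG = DG − AG + AD.
The resulting 15×10 matrix has rank 10, and its Smith normal form has invariant factors (1,1,1,1,1,1,1,1,1,2).

Now H_k = ker ∂_k / im ∂_{k+1}, so:

  H_0: rank C_0 − rank ∂_1 = 6 − 5 = 1, and the invariant factors of ∂_1 are all 1, so H_0 = Z.
  H_1: rank ker ∂_1 − rank ∂_2 = (15 − 5) − 10 = 0, and ∂_2 has invariant factor 2 > 1, so H_1 = Z_2.
  H_2: rank ker ∂_2 − rank ∂_3 = (10 − 10) − 0 = 0, and there is no ∂_3, so H_2 = 0.

As a check, the Euler characteristic is 6 − 15 + 10 = 1, which agrees with 1 − 0 + 0 = 1.
(K is a triangulation of the real projective plane RP^2.)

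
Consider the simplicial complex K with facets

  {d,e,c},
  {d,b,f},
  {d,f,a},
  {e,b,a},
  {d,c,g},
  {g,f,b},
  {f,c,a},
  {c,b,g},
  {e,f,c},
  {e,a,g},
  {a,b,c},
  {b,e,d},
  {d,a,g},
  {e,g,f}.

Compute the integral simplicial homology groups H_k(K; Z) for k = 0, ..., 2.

We work with the vertex ordering a < b < c < d < e < f < g. The simplices of K, each written with vertices in increasing order, are:

  0-simplices (7): a, b, c, d, e, f, g
  1-simplices (21): ab, ac, ad, ae, af, ag, bc, bd, be, bf, bg, cd, ce, cf, cg, de, df, dg, ef, eg, fg
  2-simplices (14): abc, abe, acf, adf, adg, aeg, bcg, bde, bdf, bfg, cde, cdg, cef, efg

so the chain groups are C_0 ≅ Z^7, C_1 ≅ Z^21, C_2 ≅ Z^14.

The boundary map ∂_1: C_1 → C_0 maps an edge to its endpoints' difference, ∂[p,q] = q − p. For instance
  ∂cg = g − c.
As a 7×21 matrix over Z this has rank 6, with invariant factors (1,1,1,1,1,1).

∂_2: C_2 → C_1 maps a triangle to the signed sum of its edges. For instance
  ∂bdf = df − bf + bd,
  ∂abe = be − ae + ab.
This gives a 21×14 integer matrix of rank 13; reducing to Smith normal form yields diagonal entries (1,1,1,1,1,1,1,1,1,1,1,1,1).

Computing H_k = (kernel of ∂_k) / (image of ∂_{k+1}):

  H_0: rank C_0 − rank ∂_1 = 7 − 6 = 1, and the invariant factors of ∂_1 are all 1, so H_0 = Z.
  H_1: rank ker ∂_1 − rank ∂_2 = (21 − 6) − 13 = 2, and the invariant factors of ∂_2 are all 1, so H_1 = Z^2.
  H_2: rank ker ∂_2 − rank ∂_3 = (14 − 13) − 0 = 1, and there is no ∂_3, so H_2 = Z.

H_0 ≅ Z,  H_1 ≅ Z^2,  H_2 ≅ Z.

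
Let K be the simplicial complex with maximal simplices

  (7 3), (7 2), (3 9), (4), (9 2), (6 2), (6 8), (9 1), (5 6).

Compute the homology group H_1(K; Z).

We work with the vertex ordering 1 < 2 < 3 < 4 < 5 < 6 < 7 < 8 < 9. The simplices of K, each written with vertices in increasing order, are:

  0-simplices (9): [1], [2], [3], [4], [5], [6], [7], [8], [9]
  1-simplices (8): [1,9], [2,6], [2,7], [2,9], [3,7], [3,9], [5,6], [6,8]

so the chain groups are C_0 ≅ Z^9, C_1 ≅ Z^8.

The boundary map ∂_1: C_1 → C_0 sends each edge [p,q] (with p < q) to q − p. For instance
  ∂[6,8] = [8] − [6].
The resulting 9×8 matrix has rank 7, and its Smith normal form has invariant factors (1,1,1,1,1,1,1).

Now H_k = ker ∂_k / im ∂_{k+1}, so:

  H_1: rank ker ∂_1 − rank ∂_2 = (8 − 7) − 0 = 1, and there is no ∂_2, so H_1 ≅ Z.

H_1 = Z.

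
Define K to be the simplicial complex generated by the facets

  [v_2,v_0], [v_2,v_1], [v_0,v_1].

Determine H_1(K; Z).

H_1 = Z.

K has 3 vertices, 3 edges.
rank ∂_1 = 2, rank ∂_2 = 0 ⇒ b_1 = 3 − 2 − 0 = 1. So H_1 ≅ Z.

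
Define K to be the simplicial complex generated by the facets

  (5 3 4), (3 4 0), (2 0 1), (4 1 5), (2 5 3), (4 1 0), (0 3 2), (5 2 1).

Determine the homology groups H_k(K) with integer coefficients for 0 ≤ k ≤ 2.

H_0 = Z,  H_1 = 0,  H_2 = Z.

Fix the vertex order 0 < 1 < 2 < 3 < 4 < 5 and write every simplex with vertices in increasing order. Then dim K = 2 and the simplices of K are:

  0-simplices (6): [0], [1], [2], [3], [4], [5]
  1-simplices (12): [0,1], [0,2], [0,3], [0,4], [1,2], [1,4], [1,5], [2,3], [2,5], [3,4], [3,5], [4,5]
  2-simplices (8): [0,1,2], [0,1,4], [0,2,3], [0,3,4], [1,2,5], [1,4,5], [2,3,5], [3,4,5]

Hence C_0 ≅ Z^6, C_1 ≅ Z^12, C_2 ≅ Z^8.

Boundary ∂_1: C_1 → C_0 is given by ∂[p,q] = [q] − [p].
The resulting 6×12 matrix has rank 5, and its Smith normal form has invariant factors (1,1,1,1,1).

The boundary map ∂_2: C_2 → C_1 maps a triangle to the signed sum of its edges. For instance
  ∂[3,4,5] = [4,5] − [3,5] + [3,4],
  ∂[1,4,5] = [4,5] − [1,5] + [1,4].
The resulting 12×8 matrix has rank 7, and its Smith normal form has invariant factors (1,1,1,1,1,1,1).

Computing H_k = (kernel of ∂_k) / (image of ∂_{k+1}):

  H_0: rank C_0 − rank ∂_1 = 6 − 5 = 1, and the invariant factors of ∂_1 are all 1, so H_0 ≅ Z.
  H_1: rank ker ∂_1 − rank ∂_2 = (12 − 5) − 7 = 0, and the invariant factors of ∂_2 are all 1, so H_1 ≅ 0.
  H_2: rank ker ∂_2 − rank ∂_3 = (8 − 7) − 0 = 1, and there is no ∂_3, so H_2 ≅ Z.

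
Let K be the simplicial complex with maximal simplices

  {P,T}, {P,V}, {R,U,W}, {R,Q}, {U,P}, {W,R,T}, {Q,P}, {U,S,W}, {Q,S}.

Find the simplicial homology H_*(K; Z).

H_0 ≅ Z,  H_1 ≅ Z^3,  H_2 = 0.

Fix the vertex order P < Q < R < S < T < U < V < W and write every simplex with vertices in increasing order. Then dim K = 2 and the simplices of K are:

  0-simplices (8): P, Q, R, S, T, U, V, W
  1-simplices (13): PQ, PT, PU, PV, QR, QS, RT, RU, RW, SU, SW, TW, UW
  2-simplices (3): RTW, RUW, SUW

so the chain groups are C_0 ≅ Z^8, C_1 ≅ Z^13, C_2 ≅ Z^3.

Boundary ∂_1: C_1 → C_0 is given by ∂[p,q] = [q] − [p]. For instance
  ∂RT = T − R.
As a 8×13 matrix over Z this has rank 7, with invariant factors (1,1,1,1,1,1,1).

The boundary map ∂_2: C_2 → C_1 acts by ∂[p,q,r] = [q,r] − [p,r] + [p,q]. For instance
  ∂SUW = UW − SW + SU,
  ∂RTW = TW − RW + RT.
As a 13×3 matrix over Z this has rank 3, with invariant factors (1,1,1).

Computing H_k = (kernel of ∂_k) / (image of ∂_{k+1}):

  H_0: rank C_0 − rank ∂_1 = 8 − 7 = 1, and the invariant factors of ∂_1 are all 1, so H_0 ≅ Z.
  H_1: rank ker ∂_1 − rank ∂_2 = (13 − 7) − 3 = 3, and the invariant factors of ∂_2 are all 1, so H_1 ≅ Z^3.
  H_2: rank ker ∂_2 − rank ∂_3 = (3 − 3) − 0 = 0, and there is no ∂_3, so H_2 ≅ 0.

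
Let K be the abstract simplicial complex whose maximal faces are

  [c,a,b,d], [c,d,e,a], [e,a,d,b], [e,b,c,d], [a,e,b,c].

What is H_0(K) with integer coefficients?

H_0 ≅ Z.

Take the total order a < b < c < d < e on the vertex set. Then K (dimension 3) consists of the simplices:

  0-simplices (5): a, b, c, d, e
  1-simplices (10): ab, ac, ad, ae, bc, bd, be, cd, ce, de
  2-simplices (10): abc, abd, abe, acd, ace, ade, bcd, bce, bde, cde
  3-simplices (5): abcd, abce, abde, acde, bcde

so the chain groups are C_0 ≅ Z^5, C_1 ≅ Z^10, C_2 ≅ Z^10, C_3 ≅ Z^5.

The boundary map ∂_1: C_1 → C_0 is given by ∂[p,q] = [q] − [p]. For instance
  ∂cd = d − c.
The resulting 5×10 matrix has rank 4, and its Smith normal form has invariant factors (1,1,1,1).

Boundary ∂_2: C_2 → C_1 acts by ∂[p,q,r] = [q,r] − [p,r] + [p,q]. For instance
  ∂acd = cd − ad + ac,
  ∂cde = de − ce + cd.
As a 10×10 matrix over Z this has rank 6, with invariant factors (1,1,1,1,1,1).

The boundary map ∂_3: C_3 → C_2 sends each 3-simplex σ to the alternating sum Σ_i (−1)^i (σ with its i-th vertex removed). For instance
  ∂abcd = bcd − acd + abd − abc,
  ∂abde = bde − ade + abe − abd.
This gives a 10×5 integer matrix of rank 4; reducing to Smith normal form yields diagonal entries (1,1,1,1).

Reading off H_k = ker ∂_k / im ∂_{k+1}:

  H_0: rank C_0 − rank ∂_1 = 5 − 4 = 1, and the invariant factors of ∂_1 are all 1, so H_0 ≅ Z.

(K is a triangulation of the 3-sphere S^3.)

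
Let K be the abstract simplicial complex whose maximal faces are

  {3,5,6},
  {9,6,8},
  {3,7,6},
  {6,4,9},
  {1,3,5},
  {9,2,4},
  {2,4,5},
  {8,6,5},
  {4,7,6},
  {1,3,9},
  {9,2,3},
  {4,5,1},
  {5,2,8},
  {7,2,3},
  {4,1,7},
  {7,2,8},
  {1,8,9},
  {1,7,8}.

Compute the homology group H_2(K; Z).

We work with the vertex ordering 1 < 2 < 3 < 4 < 5 < 6 < 7 < 8 < 9. The simplices of K, each written with vertices in increasing order, are:

  0-simplices (9): [1], [2], [3], [4], [5], [6], [7], [8], [9]
  1-simplices (27): (27 of them)
  2-simplices (18): [1,3,5], [1,3,9], [1,4,5], [1,4,7], [1,7,8], [1,8,9], [2,3,7], [2,3,9], [2,4,5], [2,4,9], [2,5,8], [2,7,8], [3,5,6], [3,6,7], [4,6,7], [4,6,9], [5,6,8], [6,8,9]

giving chain groups C_0 ≅ Z^9, C_1 ≅ Z^27, C_2 ≅ Z^18.

∂_1: C_1 → C_0 is given by ∂[p,q] = [q] − [p].
The resulting 9×27 matrix has rank 8, and its Smith normal form has invariant factors (1,1,1,1,1,1,1,1).

∂_2: C_2 → C_1 acts by ∂[p,q,r] = [q,r] − [p,r] + [p,q]. For instance
  ∂[3,5,6] = [5,6] − [3,6] + [3,5],
  ∂[3,6,7] = [6,7] − [3,7] + [3,6].
The 27×18 boundary matrix has rank 17 and Smith normal form diag(1,1,1,1,1,1,1,1,1,1,1,1,1,1,1,1,1).

Now H_k = ker ∂_k / im ∂_{k+1}, so:

  H_2: rank ker ∂_2 − rank ∂_3 = (18 − 17) − 0 = 1, and there is no ∂_3, so H_2 ≅ Z.

H_2 ≅ Z.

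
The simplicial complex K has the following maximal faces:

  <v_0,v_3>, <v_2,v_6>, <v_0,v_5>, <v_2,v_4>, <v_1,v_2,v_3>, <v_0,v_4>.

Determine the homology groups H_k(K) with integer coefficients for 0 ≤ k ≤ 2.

Fix the vertex order v_0 < v_1 < v_2 < v_3 < v_4 < v_5 < v_6 and write every simplex with vertices in increasing order. Then dim K = 2 and the simplices of K are:

  0-simplices (7): [v_0], [v_1], [v_2], [v_3], [v_4], [v_5], [v_6]
  1-simplices (8): [v_0,v_3], [v_0,v_4], [v_0,v_5], [v_1,v_2], [v_1,v_3], [v_2,v_3], [v_2,v_4], [v_2,v_6]
  2-simplices (1): [v_1,v_2,v_3]

Hence C_0 ≅ Z^7, C_1 ≅ Z^8, C_2 ≅ Z^1.

The boundary map ∂_1: C_1 → C_0 sends each edge [p,q] (with p < q) to q − p. For instance
  ∂[v_0,v_3] = [v_3] − [v_0].
This gives a 7×8 integer matrix of rank 6; reducing to Smith normal form yields diagonal entries (1,1,1,1,1,1).

The boundary map ∂_2: C_2 → C_1 sends each 2-simplex [p,q,r] to [q,r] − [p,r] + [p,q]. For instance
  ∂[v_1,v_2,v_3] = [v_2,v_3] − [v_1,v_3] + [v_1,v_2].
This gives a 8×1 integer matrix of rank 1; reducing to Smith normal form yields diagonal entries (1).

Now H_k = ker ∂_k / im ∂_{k+1}, so:

  H_0: rank C_0 − rank ∂_1 = 7 − 6 = 1, and the invariant factors of ∂_1 are all 1, so H_0 ≅ Z.
  H_1: rank ker ∂_1 − rank ∂_2 = (8 − 6) − 1 = 1, and the invariant factors of ∂_2 are all 1, so H_1 ≅ Z.
  H_2: rank ker ∂_2 − rank ∂_3 = (1 − 1) − 0 = 0, and there is no ∂_3, so H_2 ≅ 0.

As a check, the Euler characteristic is 7 − 8 + 1 = 0, which agrees with 1 − 1 + 0 = 0.

H_0 = Z,  H_1 = Z,  H_2 = 0.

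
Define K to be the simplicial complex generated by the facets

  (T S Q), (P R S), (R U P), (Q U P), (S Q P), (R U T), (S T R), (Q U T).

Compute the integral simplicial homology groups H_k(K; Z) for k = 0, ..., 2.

H_0 = Z,  H_1 = 0,  H_2 = Z.

We work with the vertex ordering P < Q < R < S < T < U. The simplices of K, each written with vertices in increasing order, are:

  0-simplices (6): P, Q, R, S, T, U
  1-simplices (12): PQ, PR, PS, PU, QS, QT, QU, RS, RT, RU, ST, TU
  2-simplices (8): PQS, PQU, PRS, PRU, QST, QTU, RST, RTU

giving chain groups C_0 ≅ Z^6, C_1 ≅ Z^12, C_2 ≅ Z^8.

The boundary map ∂_1: C_1 → C_0 maps an edge to its endpoints' difference, ∂[p,q] = q − p. For instance
  ∂PQ = Q − P.
As a 6×12 matrix over Z this has rank 5, with invariant factors (1,1,1,1,1).

∂_2: C_2 → C_1 maps a triangle to the signed sum of its edges. For instance
  ∂QTU = TU − QU + QT,
  ∂RST = ST − RT + RS.
As a 12×8 matrix over Z this has rank 7, with invariant factors (1,1,1,1,1,1,1).

From H_k ≅ ker(∂_k) / im(∂_{k+1}) we obtain:

  H_0: rank C_0 − rank ∂_1 = 6 − 5 = 1, and the invariant factors of ∂_1 are all 1, so H_0 = Z.
  H_1: rank ker ∂_1 − rank ∂_2 = (12 − 5) − 7 = 0, and the invariant factors of ∂_2 are all 1, so H_1 = 0.
  H_2: rank ker ∂_2 − rank ∂_3 = (8 − 7) − 0 = 1, and there is no ∂_3, so H_2 = Z.

(K is a triangulation of the 2-sphere S^2.)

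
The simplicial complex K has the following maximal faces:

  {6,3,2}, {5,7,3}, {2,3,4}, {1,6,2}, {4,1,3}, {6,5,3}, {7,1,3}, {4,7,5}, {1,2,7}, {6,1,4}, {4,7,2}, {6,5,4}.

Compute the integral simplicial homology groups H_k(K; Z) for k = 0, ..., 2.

Take the total order 1 < 2 < 3 < 4 < 5 < 6 < 7 on the vertex set. Then K (dimension 2) consists of the simplices:

  0-simplices (7): [1], [2], [3], [4], [5], [6], [7]
  1-simplices (18): [1,2], [1,3], [1,4], [1,6], [1,7], [2,3], [2,4], [2,6], [2,7], [3,4], [3,5], [3,6], [3,7], [4,5], [4,6], [4,7], [5,6], [5,7]
  2-simplices (12): [1,2,6], [1,2,7], [1,3,4], [1,3,7], [1,4,6], [2,3,4], [2,3,6], [2,4,7], [3,5,6], [3,5,7], [4,5,6], [4,5,7]

so the chain groups are C_0 ≅ Z^7, C_1 ≅ Z^18, C_2 ≅ Z^12.

Boundary ∂_1: C_1 → C_0 sends each edge [p,q] (with p < q) to q − p. For instance
  ∂[1,3] = [3] − [1].
The resulting 7×18 matrix has rank 6, and its Smith normal form has invariant factors (1,1,1,1,1,1).

∂_2: C_2 → C_1 sends each 2-simplex [p,q,r] to [q,r] − [p,r] + [p,q]. For instance
  ∂[1,4,6] = [4,6] − [1,6] + [1,4],
  ∂[3,5,7] = [5,7] − [3,7] + [3,5].
The 18×12 boundary matrix has rank 12 and Smith normal form diag(1,1,1,1,1,1,1,1,1,1,1,2).

Computing H_k = (kernel of ∂_k) / (image of ∂_{k+1}):

  H_0: rank C_0 − rank ∂_1 = 7 − 6 = 1, and the invariant factors of ∂_1 are all 1, so H_0 ≅ Z.
  H_1: rank ker ∂_1 − rank ∂_2 = (18 − 6) − 12 = 0, and ∂_2 has invariant factor 2 > 1, so H_1 ≅ Z_2.
  H_2: rank ker ∂_2 − rank ∂_3 = (12 − 12) − 0 = 0, and there is no ∂_3, so H_2 ≅ 0.

As a check, the Euler characteristic is 7 − 18 + 12 = 1, which agrees with 1 − 0 + 0 = 1.

H_0 = Z,  H_1 = Z_2,  H_2 = 0.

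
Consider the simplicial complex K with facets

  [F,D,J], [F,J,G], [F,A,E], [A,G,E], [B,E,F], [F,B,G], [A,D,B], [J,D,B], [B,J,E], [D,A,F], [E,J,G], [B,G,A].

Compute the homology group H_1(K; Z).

Fix the vertex order A < B < D < E < F < G < J and write every simplex with vertices in increasing order. Then dim K = 2 and the simplices of K are:

  0-simplices (7): A, B, D, E, F, G, J
  1-simplices (18): AB, AD, AE, AF, AG, BD, BE, BF, BG, BJ, DF, DJ, EF, EG, EJ, FG, FJ, GJ
  2-simplices (12): ABD, ABG, ADF, AEF, AEG, BDJ, BEF, BEJ, BFG, DFJ, EGJ, FGJ

Hence C_0 ≅ Z^7, C_1 ≅ Z^18, C_2 ≅ Z^12.

∂_1: C_1 → C_0 maps an edge to its endpoints' difference, ∂[p,q] = q − p. For instance
  ∂BG = G − B.
This gives a 7×18 integer matrix of rank 6; reducing to Smith normal form yields diagonal entries (1,1,1,1,1,1).

Boundary ∂_2: C_2 → C_1 maps a triangle to the signed sum of its edges. For instance
  ∂DFJ = FJ − DJ + DF,
  ∂FGJ = GJ − FJ + FG.
This gives a 18×12 integer matrix of rank 12; reducing to Smith normal form yields diagonal entries (1,1,1,1,1,1,1,1,1,1,1,2).

Now H_k = ker ∂_k / im ∂_{k+1}, so:

  H_1: rank ker ∂_1 − rank ∂_2 = (18 − 6) − 12 = 0, and ∂_2 has invariant factor 2 > 1, so H_1 ≅ Z/2.

H_1 = Z/2.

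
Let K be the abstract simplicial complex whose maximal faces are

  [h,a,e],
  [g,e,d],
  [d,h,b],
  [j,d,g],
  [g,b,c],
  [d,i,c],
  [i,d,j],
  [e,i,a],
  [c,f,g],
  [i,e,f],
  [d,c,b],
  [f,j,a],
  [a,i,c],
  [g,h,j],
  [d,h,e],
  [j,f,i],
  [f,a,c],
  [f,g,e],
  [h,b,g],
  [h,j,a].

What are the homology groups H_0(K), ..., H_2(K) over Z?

H_0 = Z,  H_1 = Z × Z/2,  H_2 = 0.

Order the vertices as a < b < c < d < e < f < g < h < i < j. Listing each simplex with vertices in this order, K has dimension 2 with simplices:

  0-simplices (10): a, b, c, d, e, f, g, h, i, j
  1-simplices (30): ac, ae, af, ah, ai, aj, bc, bd, bg, bh, cd, cf, cg, ci, de, dg, dh, di, dj, ef, eg, eh, ei, fg, fi, fj, gh, gj, hj, ij
  2-simplices (20): acf, aci, aeh, aei, afj, ahj, bcd, bcg, bdh, bgh, cdi, cfg, deg, deh, dgj, dij, efg, efi, fij, ghj

so the chain groups are C_0 ≅ Z^10, C_1 ≅ Z^30, C_2 ≅ Z^20.

∂_1: C_1 → C_0 maps an edge to its endpoints' difference, ∂[p,q] = q − p. For instance
  ∂ac = c − a.
The 10×30 boundary matrix has rank 9 and Smith normal form diag(1,1,1,1,1,1,1,1,1).

Boundary ∂_2: C_2 → C_1 maps a triangle to the signed sum of its edges. For instance
  ∂fij = ij − fj + fi,
  ∂dij = ij − dj + di.
The 30×20 boundary matrix has rank 20 and Smith normal form diag(1,1,1,1,1,1,1,1,1,1,1,1,1,1,1,1,1,1,1,2).

Reading off H_k = ker ∂_k / im ∂_{k+1}:

  H_0: rank C_0 − rank ∂_1 = 10 − 9 = 1, and the invariant factors of ∂_1 are all 1, so H_0 = Z.
  H_1: rank ker ∂_1 − rank ∂_2 = (30 − 9) − 20 = 1, and ∂_2 has invariant factor 2 > 1, so H_1 = Z × Z/2.
  H_2: rank ker ∂_2 − rank ∂_3 = (20 − 20) − 0 = 0, and there is no ∂_3, so H_2 = 0.

As a check, the Euler characteristic is 10 − 30 + 20 = 0, which agrees with 1 − 1 + 0 = 0.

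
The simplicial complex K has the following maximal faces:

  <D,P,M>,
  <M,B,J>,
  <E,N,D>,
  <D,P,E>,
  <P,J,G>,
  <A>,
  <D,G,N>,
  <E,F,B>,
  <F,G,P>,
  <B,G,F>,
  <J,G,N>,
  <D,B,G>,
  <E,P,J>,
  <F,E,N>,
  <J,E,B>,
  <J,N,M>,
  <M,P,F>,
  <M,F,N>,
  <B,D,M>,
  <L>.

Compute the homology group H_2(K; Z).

Fix the vertex order A < B < D < E < F < G < J < L < M < N < P and write every simplex with vertices in increasing order. Then dim K = 2 and the simplices of K are:

  0-simplices (11): A, B, D, E, F, G, J, L, M, N, P
  1-simplices (27): BD, BE, BF, BG, BJ, BM, DE, DG, DM, DN, DP, EF, EJ, EN, EP, FG, FM, FN, FP, GJ, GN, GP, JM, JN, JP, MN, MP
  2-simplices (18): BDG, BDM, BEF, BEJ, BFG, BJM, DEN, DEP, DGN, DMP, EFN, EJP, FGP, FMN, FMP, GJN, GJP, JMN

giving chain groups C_0 ≅ Z^11, C_1 ≅ Z^27, C_2 ≅ Z^18.

The boundary map ∂_1: C_1 → C_0 maps an edge to its endpoints' difference, ∂[p,q] = q − p.
As a 11×27 matrix over Z this has rank 8, with invariant factors (1,1,1,1,1,1,1,1).

∂_2: C_2 → C_1 sends each 2-simplex [p,q,r] to [q,r] − [p,r] + [p,q]. For instance
  ∂BEJ = EJ − BJ + BE,
  ∂FMN = MN − FN + FM.
The resulting 27×18 matrix has rank 17, and its Smith normal form has invariant factors (1,1,1,1,1,1,1,1,1,1,1,1,1,1,1,1,1).

Now H_k = ker ∂_k / im ∂_{k+1}, so:

  H_2: rank ker ∂_2 − rank ∂_3 = (18 − 17) − 0 = 1, and there is no ∂_3, so H_2 = Z.

H_2 ≅ Z.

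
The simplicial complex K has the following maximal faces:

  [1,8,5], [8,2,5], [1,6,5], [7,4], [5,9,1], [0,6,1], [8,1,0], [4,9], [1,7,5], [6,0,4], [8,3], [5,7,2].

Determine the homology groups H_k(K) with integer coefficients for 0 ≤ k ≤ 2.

H_0 = Z,  H_1 = Z^2,  H_2 = 0.

We work with the vertex ordering 0 < 1 < 2 < 3 < 4 < 5 < 6 < 7 < 8 < 9. The simplices of K, each written with vertices in increasing order, are:

  0-simplices (10): [0], [1], [2], [3], [4], [5], [6], [7], [8], [9]
  1-simplices (20): [0,1], [0,4], [0,6], [0,8], [1,5], [1,6], [1,7], [1,8], [1,9], [2,5], [2,7], [2,8], [3,8], [4,6], [4,7], [4,9], [5,6], [5,7], [5,8], [5,9]
  2-simplices (9): [0,1,6], [0,1,8], [0,4,6], [1,5,6], [1,5,7], [1,5,8], [1,5,9], [2,5,7], [2,5,8]

so the chain groups are C_0 ≅ Z^10, C_1 ≅ Z^20, C_2 ≅ Z^9.

The boundary map ∂_1: C_1 → C_0 maps an edge to its endpoints' difference, ∂[p,q] = q − p.
The 10×20 boundary matrix has rank 9 and Smith normal form diag(1,1,1,1,1,1,1,1,1).

∂_2: C_2 → C_1 acts by ∂[p,q,r] = [q,r] − [p,r] + [p,q]. For instance
  ∂[0,4,6] = [4,6] − [0,6] + [0,4],
  ∂[1,5,9] = [5,9] − [1,9] + [1,5].
This gives a 20×9 integer matrix of rank 9; reducing to Smith normal form yields diagonal entries (1,1,1,1,1,1,1,1,1).

Now H_k = ker ∂_k / im ∂_{k+1}, so:

  H_0: rank C_0 − rank ∂_1 = 10 − 9 = 1, and the invariant factors of ∂_1 are all 1, so H_0 ≅ Z.
  H_1: rank ker ∂_1 − rank ∂_2 = (20 − 9) − 9 = 2, and the invariant factors of ∂_2 are all 1, so H_1 ≅ Z^2.
  H_2: rank ker ∂_2 − rank ∂_3 = (9 − 9) − 0 = 0, and there is no ∂_3, so H_2 ≅ 0.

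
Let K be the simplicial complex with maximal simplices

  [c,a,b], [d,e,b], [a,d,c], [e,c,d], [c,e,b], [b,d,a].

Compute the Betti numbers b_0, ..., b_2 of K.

b_0 = 1, b_1 = 0, b_2 = 1.

Fix the vertex order a < b < c < d < e and write every simplex with vertices in increasing order. Then dim K = 2 and the simplices of K are:

  0-simplices (5): a, b, c, d, e
  1-simplices (9): ab, ac, ad, bc, bd, be, cd, ce, de
  2-simplices (6): abc, abd, acd, bce, bde, cde

giving chain groups C_0 ≅ Z^5, C_1 ≅ Z^9, C_2 ≅ Z^6.

The boundary map ∂_1: C_1 → C_0 is given by ∂[p,q] = [q] − [p]. For instance
  ∂ab = b − a.
This gives a 5×9 integer matrix of rank 4; reducing to Smith normal form yields diagonal entries (1,1,1,1).

Boundary ∂_2: C_2 → C_1 sends each 2-simplex [p,q,r] to [q,r] − [p,r] + [p,q]. For instance
  ∂acd = cd − ad + ac,
  ∂abc = bc − ac + ab.
The 9×6 boundary matrix has rank 5 and Smith normal form diag(1,1,1,1,1).

From H_k ≅ ker(∂_k) / im(∂_{k+1}) we obtain:

  H_0: rank C_0 − rank ∂_1 = 5 − 4 = 1, and the invariant factors of ∂_1 are all 1, so H_0 ≅ Z.
  H_1: rank ker ∂_1 − rank ∂_2 = (9 − 4) − 5 = 0, and the invariant factors of ∂_2 are all 1, so H_1 ≅ 0.
  H_2: rank ker ∂_2 − rank ∂_3 = (6 − 5) − 0 = 1, and there is no ∂_3, so H_2 ≅ Z.

As a check, the Euler characteristic is 5 − 9 + 6 = 2, which agrees with 1 − 0 + 1 = 2.
(K is a triangulation of the 2-sphere S^2.)

Hence the Betti numbers are b_0 = 1, b_1 = 0, b_2 = 1.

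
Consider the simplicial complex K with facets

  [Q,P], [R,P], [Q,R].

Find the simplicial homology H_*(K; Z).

Take the total order P < Q < R on the vertex set. Then K (dimension 1) consists of the simplices:

  0-simplices (3): P, Q, R
  1-simplices (3): PQ, PR, QR

so the chain groups are C_0 ≅ Z^3, C_1 ≅ Z^3.

∂_1: C_1 → C_0 maps an edge to its endpoints' difference, ∂[p,q] = q − p. For instance
  ∂QR = R − Q.
As a 3×3 matrix over Z this has rank 2, with invariant factors (1,1).

Now H_k = ker ∂_k / im ∂_{k+1}, so:

  H_0: rank C_0 − rank ∂_1 = 3 − 2 = 1, and the invariant factors of ∂_1 are all 1, so H_0 = Z.
  H_1: rank ker ∂_1 − rank ∂_2 = (3 − 2) − 0 = 1, and there is no ∂_2, so H_1 = Z.

As a check, the Euler characteristic is 3 − 3 = 0, which agrees with 1 − 1 = 0.

H_0 ≅ Z,  H_1 ≅ Z.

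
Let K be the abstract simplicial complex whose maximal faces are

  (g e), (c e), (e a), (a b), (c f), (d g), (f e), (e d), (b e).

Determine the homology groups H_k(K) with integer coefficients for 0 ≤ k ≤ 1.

H_0 ≅ Z,  H_1 ≅ Z^3.

Fix the vertex order a < b < c < d < e < f < g and write every simplex with vertices in increasing order. Then dim K = 1 and the simplices of K are:

  0-simplices (7): a, b, c, d, e, f, g
  1-simplices (9): ab, ae, be, ce, cf, de, dg, ef, eg

so the chain groups are C_0 ≅ Z^7, C_1 ≅ Z^9.

The boundary map ∂_1: C_1 → C_0 maps an edge to its endpoints' difference, ∂[p,q] = q − p.
The resulting 7×9 matrix has rank 6, and its Smith normal form has invariant factors (1,1,1,1,1,1).

Now H_k = ker ∂_k / im ∂_{k+1}, so:

  H_0: rank C_0 − rank ∂_1 = 7 − 6 = 1, and the invariant factors of ∂_1 are all 1, so H_0 ≅ Z.
  H_1: rank ker ∂_1 − rank ∂_2 = (9 − 6) − 0 = 3, and there is no ∂_2, so H_1 ≅ Z^3.

As a check, the Euler characteristic is 7 − 9 = -2, which agrees with 1 − 3 = -2.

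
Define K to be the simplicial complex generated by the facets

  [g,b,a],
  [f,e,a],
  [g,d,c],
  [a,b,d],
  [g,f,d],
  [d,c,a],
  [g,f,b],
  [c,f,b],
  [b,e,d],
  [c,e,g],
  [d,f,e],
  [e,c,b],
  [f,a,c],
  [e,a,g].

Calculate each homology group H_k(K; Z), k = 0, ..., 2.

H_0 = Z,  H_1 = Z^2,  H_2 = Z.

Order the vertices as a < b < c < d < e < f < g. Listing each simplex with vertices in this order, K has dimension 2 with simplices:

  0-simplices (7): a, b, c, d, e, f, g
  1-simplices (21): ab, ac, ad, ae, af, ag, bc, bd, be, bf, bg, cd, ce, cf, cg, de, df, dg, ef, eg, fg
  2-simplices (14): abd, abg, acd, acf, aef, aeg, bce, bcf, bde, bfg, cdg, ceg, def, dfg

Hence C_0 ≅ Z^7, C_1 ≅ Z^21, C_2 ≅ Z^14.

The boundary map ∂_1: C_1 → C_0 sends each edge [p,q] (with p < q) to q − p.
This gives a 7×21 integer matrix of rank 6; reducing to Smith normal form yields diagonal entries (1,1,1,1,1,1).

∂_2: C_2 → C_1 sends each 2-simplex [p,q,r] to [q,r] − [p,r] + [p,q]. For instance
  ∂bce = ce − be + bc,
  ∂ceg = eg − cg + ce.
The resulting 21×14 matrix has rank 13, and its Smith normal form has invariant factors (1,1,1,1,1,1,1,1,1,1,1,1,1).

Computing H_k = (kernel of ∂_k) / (image of ∂_{k+1}):

  H_0: rank C_0 − rank ∂_1 = 7 − 6 = 1, and the invariant factors of ∂_1 are all 1, so H_0 ≅ Z.
  H_1: rank ker ∂_1 − rank ∂_2 = (21 − 6) − 13 = 2, and the invariant factors of ∂_2 are all 1, so H_1 ≅ Z^2.
  H_2: rank ker ∂_2 − rank ∂_3 = (14 − 13) − 0 = 1, and there is no ∂_3, so H_2 ≅ Z.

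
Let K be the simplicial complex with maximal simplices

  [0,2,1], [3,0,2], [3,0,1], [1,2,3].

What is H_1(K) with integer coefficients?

H_1 ≅ 0.

Fix the vertex order 0 < 1 < 2 < 3 and write every simplex with vertices in increasing order. Then dim K = 2 and the simplices of K are:

  0-simplices (4): [0], [1], [2], [3]
  1-simplices (6): [0,1], [0,2], [0,3], [1,2], [1,3], [2,3]
  2-simplices (4): [0,1,2], [0,1,3], [0,2,3], [1,2,3]

so the chain groups are C_0 ≅ Z^4, C_1 ≅ Z^6, C_2 ≅ Z^4.

∂_1: C_1 → C_0 maps an edge to its endpoints' difference, ∂[p,q] = q − p. For instance
  ∂[1,3] = [3] − [1].
This gives a 4×6 integer matrix of rank 3; reducing to Smith normal form yields diagonal entries (1,1,1).

The boundary map ∂_2: C_2 → C_1 acts by ∂[p,q,r] = [q,r] − [p,r] + [p,q]. For instance
  ∂[1,2,3] = [2,3] − [1,3] + [1,2],
  ∂[0,1,2] = [1,2] − [0,2] + [0,1].
This gives a 6×4 integer matrix of rank 3; reducing to Smith normal form yields diagonal entries (1,1,1).

From H_k ≅ ker(∂_k) / im(∂_{k+1}) we obtain:

  H_1: rank ker ∂_1 − rank ∂_2 = (6 − 3) − 3 = 0, and the invariant factors of ∂_2 are all 1, so H_1 = 0.

(K is a triangulation of the 2-sphere S^2.)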